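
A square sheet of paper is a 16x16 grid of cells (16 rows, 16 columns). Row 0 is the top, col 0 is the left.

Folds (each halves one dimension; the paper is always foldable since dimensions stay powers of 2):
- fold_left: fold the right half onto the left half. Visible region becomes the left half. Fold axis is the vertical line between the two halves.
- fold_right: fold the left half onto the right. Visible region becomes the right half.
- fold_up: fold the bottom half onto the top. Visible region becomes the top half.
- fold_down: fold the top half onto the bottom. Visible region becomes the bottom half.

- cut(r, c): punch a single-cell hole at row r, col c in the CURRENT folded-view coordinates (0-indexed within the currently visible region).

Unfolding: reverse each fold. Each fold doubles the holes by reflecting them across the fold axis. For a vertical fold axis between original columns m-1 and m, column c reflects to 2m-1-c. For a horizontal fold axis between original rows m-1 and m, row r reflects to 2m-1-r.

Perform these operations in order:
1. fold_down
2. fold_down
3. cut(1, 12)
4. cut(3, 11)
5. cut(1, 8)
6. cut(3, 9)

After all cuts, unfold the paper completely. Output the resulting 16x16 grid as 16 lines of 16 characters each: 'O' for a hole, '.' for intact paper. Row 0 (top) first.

Answer: .........O.O....
................
........O...O...
................
................
........O...O...
................
.........O.O....
.........O.O....
................
........O...O...
................
................
........O...O...
................
.........O.O....

Derivation:
Op 1 fold_down: fold axis h@8; visible region now rows[8,16) x cols[0,16) = 8x16
Op 2 fold_down: fold axis h@12; visible region now rows[12,16) x cols[0,16) = 4x16
Op 3 cut(1, 12): punch at orig (13,12); cuts so far [(13, 12)]; region rows[12,16) x cols[0,16) = 4x16
Op 4 cut(3, 11): punch at orig (15,11); cuts so far [(13, 12), (15, 11)]; region rows[12,16) x cols[0,16) = 4x16
Op 5 cut(1, 8): punch at orig (13,8); cuts so far [(13, 8), (13, 12), (15, 11)]; region rows[12,16) x cols[0,16) = 4x16
Op 6 cut(3, 9): punch at orig (15,9); cuts so far [(13, 8), (13, 12), (15, 9), (15, 11)]; region rows[12,16) x cols[0,16) = 4x16
Unfold 1 (reflect across h@12): 8 holes -> [(8, 9), (8, 11), (10, 8), (10, 12), (13, 8), (13, 12), (15, 9), (15, 11)]
Unfold 2 (reflect across h@8): 16 holes -> [(0, 9), (0, 11), (2, 8), (2, 12), (5, 8), (5, 12), (7, 9), (7, 11), (8, 9), (8, 11), (10, 8), (10, 12), (13, 8), (13, 12), (15, 9), (15, 11)]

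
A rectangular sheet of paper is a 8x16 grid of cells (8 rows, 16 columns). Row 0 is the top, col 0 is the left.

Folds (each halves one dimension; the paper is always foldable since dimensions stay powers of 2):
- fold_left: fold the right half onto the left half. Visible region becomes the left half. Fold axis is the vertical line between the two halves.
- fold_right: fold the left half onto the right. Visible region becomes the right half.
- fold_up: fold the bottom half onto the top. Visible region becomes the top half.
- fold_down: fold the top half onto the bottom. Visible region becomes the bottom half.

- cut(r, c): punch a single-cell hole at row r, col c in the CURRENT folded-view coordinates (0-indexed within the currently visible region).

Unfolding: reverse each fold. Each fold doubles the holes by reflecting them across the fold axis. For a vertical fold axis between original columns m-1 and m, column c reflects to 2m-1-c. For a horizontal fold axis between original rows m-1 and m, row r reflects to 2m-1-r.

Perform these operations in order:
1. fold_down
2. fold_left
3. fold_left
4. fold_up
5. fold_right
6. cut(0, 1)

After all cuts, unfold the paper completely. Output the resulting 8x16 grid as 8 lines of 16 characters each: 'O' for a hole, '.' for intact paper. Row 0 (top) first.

Answer: O..OO..OO..OO..O
................
................
O..OO..OO..OO..O
O..OO..OO..OO..O
................
................
O..OO..OO..OO..O

Derivation:
Op 1 fold_down: fold axis h@4; visible region now rows[4,8) x cols[0,16) = 4x16
Op 2 fold_left: fold axis v@8; visible region now rows[4,8) x cols[0,8) = 4x8
Op 3 fold_left: fold axis v@4; visible region now rows[4,8) x cols[0,4) = 4x4
Op 4 fold_up: fold axis h@6; visible region now rows[4,6) x cols[0,4) = 2x4
Op 5 fold_right: fold axis v@2; visible region now rows[4,6) x cols[2,4) = 2x2
Op 6 cut(0, 1): punch at orig (4,3); cuts so far [(4, 3)]; region rows[4,6) x cols[2,4) = 2x2
Unfold 1 (reflect across v@2): 2 holes -> [(4, 0), (4, 3)]
Unfold 2 (reflect across h@6): 4 holes -> [(4, 0), (4, 3), (7, 0), (7, 3)]
Unfold 3 (reflect across v@4): 8 holes -> [(4, 0), (4, 3), (4, 4), (4, 7), (7, 0), (7, 3), (7, 4), (7, 7)]
Unfold 4 (reflect across v@8): 16 holes -> [(4, 0), (4, 3), (4, 4), (4, 7), (4, 8), (4, 11), (4, 12), (4, 15), (7, 0), (7, 3), (7, 4), (7, 7), (7, 8), (7, 11), (7, 12), (7, 15)]
Unfold 5 (reflect across h@4): 32 holes -> [(0, 0), (0, 3), (0, 4), (0, 7), (0, 8), (0, 11), (0, 12), (0, 15), (3, 0), (3, 3), (3, 4), (3, 7), (3, 8), (3, 11), (3, 12), (3, 15), (4, 0), (4, 3), (4, 4), (4, 7), (4, 8), (4, 11), (4, 12), (4, 15), (7, 0), (7, 3), (7, 4), (7, 7), (7, 8), (7, 11), (7, 12), (7, 15)]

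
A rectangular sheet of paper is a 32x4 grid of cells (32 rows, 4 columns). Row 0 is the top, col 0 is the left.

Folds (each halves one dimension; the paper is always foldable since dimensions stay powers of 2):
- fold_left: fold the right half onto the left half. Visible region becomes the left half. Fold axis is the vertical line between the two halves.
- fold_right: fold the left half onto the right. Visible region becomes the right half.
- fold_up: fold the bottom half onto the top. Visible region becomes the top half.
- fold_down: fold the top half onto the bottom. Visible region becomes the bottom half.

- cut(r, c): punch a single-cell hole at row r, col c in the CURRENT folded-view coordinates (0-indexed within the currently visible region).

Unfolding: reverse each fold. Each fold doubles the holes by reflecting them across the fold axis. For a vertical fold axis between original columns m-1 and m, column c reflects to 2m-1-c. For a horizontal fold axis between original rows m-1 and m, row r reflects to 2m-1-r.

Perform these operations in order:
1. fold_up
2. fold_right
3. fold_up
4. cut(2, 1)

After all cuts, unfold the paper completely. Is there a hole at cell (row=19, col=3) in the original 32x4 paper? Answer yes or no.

Answer: no

Derivation:
Op 1 fold_up: fold axis h@16; visible region now rows[0,16) x cols[0,4) = 16x4
Op 2 fold_right: fold axis v@2; visible region now rows[0,16) x cols[2,4) = 16x2
Op 3 fold_up: fold axis h@8; visible region now rows[0,8) x cols[2,4) = 8x2
Op 4 cut(2, 1): punch at orig (2,3); cuts so far [(2, 3)]; region rows[0,8) x cols[2,4) = 8x2
Unfold 1 (reflect across h@8): 2 holes -> [(2, 3), (13, 3)]
Unfold 2 (reflect across v@2): 4 holes -> [(2, 0), (2, 3), (13, 0), (13, 3)]
Unfold 3 (reflect across h@16): 8 holes -> [(2, 0), (2, 3), (13, 0), (13, 3), (18, 0), (18, 3), (29, 0), (29, 3)]
Holes: [(2, 0), (2, 3), (13, 0), (13, 3), (18, 0), (18, 3), (29, 0), (29, 3)]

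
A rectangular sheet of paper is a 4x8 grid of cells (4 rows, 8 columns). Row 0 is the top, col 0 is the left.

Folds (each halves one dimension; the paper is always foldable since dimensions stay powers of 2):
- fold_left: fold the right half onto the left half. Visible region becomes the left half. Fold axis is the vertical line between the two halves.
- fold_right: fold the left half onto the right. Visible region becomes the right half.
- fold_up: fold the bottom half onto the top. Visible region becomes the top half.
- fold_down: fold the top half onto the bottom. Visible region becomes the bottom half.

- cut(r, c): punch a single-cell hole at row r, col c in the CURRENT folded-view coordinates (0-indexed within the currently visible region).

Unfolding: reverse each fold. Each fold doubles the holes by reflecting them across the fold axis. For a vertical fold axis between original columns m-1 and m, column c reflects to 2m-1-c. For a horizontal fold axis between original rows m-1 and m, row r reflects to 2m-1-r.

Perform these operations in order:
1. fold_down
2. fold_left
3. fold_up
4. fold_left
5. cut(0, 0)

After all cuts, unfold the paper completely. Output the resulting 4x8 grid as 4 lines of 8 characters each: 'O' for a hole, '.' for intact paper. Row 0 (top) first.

Op 1 fold_down: fold axis h@2; visible region now rows[2,4) x cols[0,8) = 2x8
Op 2 fold_left: fold axis v@4; visible region now rows[2,4) x cols[0,4) = 2x4
Op 3 fold_up: fold axis h@3; visible region now rows[2,3) x cols[0,4) = 1x4
Op 4 fold_left: fold axis v@2; visible region now rows[2,3) x cols[0,2) = 1x2
Op 5 cut(0, 0): punch at orig (2,0); cuts so far [(2, 0)]; region rows[2,3) x cols[0,2) = 1x2
Unfold 1 (reflect across v@2): 2 holes -> [(2, 0), (2, 3)]
Unfold 2 (reflect across h@3): 4 holes -> [(2, 0), (2, 3), (3, 0), (3, 3)]
Unfold 3 (reflect across v@4): 8 holes -> [(2, 0), (2, 3), (2, 4), (2, 7), (3, 0), (3, 3), (3, 4), (3, 7)]
Unfold 4 (reflect across h@2): 16 holes -> [(0, 0), (0, 3), (0, 4), (0, 7), (1, 0), (1, 3), (1, 4), (1, 7), (2, 0), (2, 3), (2, 4), (2, 7), (3, 0), (3, 3), (3, 4), (3, 7)]

Answer: O..OO..O
O..OO..O
O..OO..O
O..OO..O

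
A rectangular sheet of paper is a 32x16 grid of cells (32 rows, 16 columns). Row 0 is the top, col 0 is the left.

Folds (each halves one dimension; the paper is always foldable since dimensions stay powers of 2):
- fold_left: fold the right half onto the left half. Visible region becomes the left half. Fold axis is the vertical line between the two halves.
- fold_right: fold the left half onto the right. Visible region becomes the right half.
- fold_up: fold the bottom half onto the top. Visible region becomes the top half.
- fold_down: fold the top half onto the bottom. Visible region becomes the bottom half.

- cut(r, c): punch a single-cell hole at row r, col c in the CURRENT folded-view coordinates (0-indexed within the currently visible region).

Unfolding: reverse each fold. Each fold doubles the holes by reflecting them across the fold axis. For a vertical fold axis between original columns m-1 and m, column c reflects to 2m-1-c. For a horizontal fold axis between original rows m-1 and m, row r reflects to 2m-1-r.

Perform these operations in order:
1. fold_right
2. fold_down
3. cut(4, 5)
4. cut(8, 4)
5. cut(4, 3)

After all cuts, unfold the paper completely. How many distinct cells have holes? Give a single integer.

Op 1 fold_right: fold axis v@8; visible region now rows[0,32) x cols[8,16) = 32x8
Op 2 fold_down: fold axis h@16; visible region now rows[16,32) x cols[8,16) = 16x8
Op 3 cut(4, 5): punch at orig (20,13); cuts so far [(20, 13)]; region rows[16,32) x cols[8,16) = 16x8
Op 4 cut(8, 4): punch at orig (24,12); cuts so far [(20, 13), (24, 12)]; region rows[16,32) x cols[8,16) = 16x8
Op 5 cut(4, 3): punch at orig (20,11); cuts so far [(20, 11), (20, 13), (24, 12)]; region rows[16,32) x cols[8,16) = 16x8
Unfold 1 (reflect across h@16): 6 holes -> [(7, 12), (11, 11), (11, 13), (20, 11), (20, 13), (24, 12)]
Unfold 2 (reflect across v@8): 12 holes -> [(7, 3), (7, 12), (11, 2), (11, 4), (11, 11), (11, 13), (20, 2), (20, 4), (20, 11), (20, 13), (24, 3), (24, 12)]

Answer: 12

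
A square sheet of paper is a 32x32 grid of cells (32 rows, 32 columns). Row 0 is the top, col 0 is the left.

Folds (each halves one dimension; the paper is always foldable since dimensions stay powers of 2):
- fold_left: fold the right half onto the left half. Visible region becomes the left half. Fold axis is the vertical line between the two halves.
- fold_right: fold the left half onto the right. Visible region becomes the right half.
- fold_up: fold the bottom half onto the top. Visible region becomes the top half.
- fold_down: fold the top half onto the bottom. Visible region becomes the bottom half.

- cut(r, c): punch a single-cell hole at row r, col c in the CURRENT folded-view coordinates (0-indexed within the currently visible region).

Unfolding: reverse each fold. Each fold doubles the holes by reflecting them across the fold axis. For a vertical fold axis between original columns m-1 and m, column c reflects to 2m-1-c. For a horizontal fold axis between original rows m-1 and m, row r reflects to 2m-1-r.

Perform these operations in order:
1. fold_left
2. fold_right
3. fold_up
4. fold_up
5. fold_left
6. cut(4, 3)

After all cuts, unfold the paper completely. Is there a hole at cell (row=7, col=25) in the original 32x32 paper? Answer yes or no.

Answer: no

Derivation:
Op 1 fold_left: fold axis v@16; visible region now rows[0,32) x cols[0,16) = 32x16
Op 2 fold_right: fold axis v@8; visible region now rows[0,32) x cols[8,16) = 32x8
Op 3 fold_up: fold axis h@16; visible region now rows[0,16) x cols[8,16) = 16x8
Op 4 fold_up: fold axis h@8; visible region now rows[0,8) x cols[8,16) = 8x8
Op 5 fold_left: fold axis v@12; visible region now rows[0,8) x cols[8,12) = 8x4
Op 6 cut(4, 3): punch at orig (4,11); cuts so far [(4, 11)]; region rows[0,8) x cols[8,12) = 8x4
Unfold 1 (reflect across v@12): 2 holes -> [(4, 11), (4, 12)]
Unfold 2 (reflect across h@8): 4 holes -> [(4, 11), (4, 12), (11, 11), (11, 12)]
Unfold 3 (reflect across h@16): 8 holes -> [(4, 11), (4, 12), (11, 11), (11, 12), (20, 11), (20, 12), (27, 11), (27, 12)]
Unfold 4 (reflect across v@8): 16 holes -> [(4, 3), (4, 4), (4, 11), (4, 12), (11, 3), (11, 4), (11, 11), (11, 12), (20, 3), (20, 4), (20, 11), (20, 12), (27, 3), (27, 4), (27, 11), (27, 12)]
Unfold 5 (reflect across v@16): 32 holes -> [(4, 3), (4, 4), (4, 11), (4, 12), (4, 19), (4, 20), (4, 27), (4, 28), (11, 3), (11, 4), (11, 11), (11, 12), (11, 19), (11, 20), (11, 27), (11, 28), (20, 3), (20, 4), (20, 11), (20, 12), (20, 19), (20, 20), (20, 27), (20, 28), (27, 3), (27, 4), (27, 11), (27, 12), (27, 19), (27, 20), (27, 27), (27, 28)]
Holes: [(4, 3), (4, 4), (4, 11), (4, 12), (4, 19), (4, 20), (4, 27), (4, 28), (11, 3), (11, 4), (11, 11), (11, 12), (11, 19), (11, 20), (11, 27), (11, 28), (20, 3), (20, 4), (20, 11), (20, 12), (20, 19), (20, 20), (20, 27), (20, 28), (27, 3), (27, 4), (27, 11), (27, 12), (27, 19), (27, 20), (27, 27), (27, 28)]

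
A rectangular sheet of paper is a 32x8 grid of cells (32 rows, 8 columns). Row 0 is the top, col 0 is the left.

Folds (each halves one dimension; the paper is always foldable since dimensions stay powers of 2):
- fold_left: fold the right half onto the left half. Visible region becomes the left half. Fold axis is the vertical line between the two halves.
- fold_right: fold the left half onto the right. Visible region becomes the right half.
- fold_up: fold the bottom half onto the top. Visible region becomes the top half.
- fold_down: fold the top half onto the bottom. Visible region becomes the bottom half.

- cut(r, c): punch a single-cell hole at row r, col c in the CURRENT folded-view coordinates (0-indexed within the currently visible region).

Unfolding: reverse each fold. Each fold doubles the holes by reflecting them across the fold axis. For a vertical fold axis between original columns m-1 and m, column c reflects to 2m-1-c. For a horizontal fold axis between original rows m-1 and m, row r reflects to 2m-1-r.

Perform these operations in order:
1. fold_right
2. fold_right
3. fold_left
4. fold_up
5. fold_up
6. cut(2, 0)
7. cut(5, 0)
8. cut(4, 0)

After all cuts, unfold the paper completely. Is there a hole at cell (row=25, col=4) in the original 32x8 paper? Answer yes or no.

Op 1 fold_right: fold axis v@4; visible region now rows[0,32) x cols[4,8) = 32x4
Op 2 fold_right: fold axis v@6; visible region now rows[0,32) x cols[6,8) = 32x2
Op 3 fold_left: fold axis v@7; visible region now rows[0,32) x cols[6,7) = 32x1
Op 4 fold_up: fold axis h@16; visible region now rows[0,16) x cols[6,7) = 16x1
Op 5 fold_up: fold axis h@8; visible region now rows[0,8) x cols[6,7) = 8x1
Op 6 cut(2, 0): punch at orig (2,6); cuts so far [(2, 6)]; region rows[0,8) x cols[6,7) = 8x1
Op 7 cut(5, 0): punch at orig (5,6); cuts so far [(2, 6), (5, 6)]; region rows[0,8) x cols[6,7) = 8x1
Op 8 cut(4, 0): punch at orig (4,6); cuts so far [(2, 6), (4, 6), (5, 6)]; region rows[0,8) x cols[6,7) = 8x1
Unfold 1 (reflect across h@8): 6 holes -> [(2, 6), (4, 6), (5, 6), (10, 6), (11, 6), (13, 6)]
Unfold 2 (reflect across h@16): 12 holes -> [(2, 6), (4, 6), (5, 6), (10, 6), (11, 6), (13, 6), (18, 6), (20, 6), (21, 6), (26, 6), (27, 6), (29, 6)]
Unfold 3 (reflect across v@7): 24 holes -> [(2, 6), (2, 7), (4, 6), (4, 7), (5, 6), (5, 7), (10, 6), (10, 7), (11, 6), (11, 7), (13, 6), (13, 7), (18, 6), (18, 7), (20, 6), (20, 7), (21, 6), (21, 7), (26, 6), (26, 7), (27, 6), (27, 7), (29, 6), (29, 7)]
Unfold 4 (reflect across v@6): 48 holes -> [(2, 4), (2, 5), (2, 6), (2, 7), (4, 4), (4, 5), (4, 6), (4, 7), (5, 4), (5, 5), (5, 6), (5, 7), (10, 4), (10, 5), (10, 6), (10, 7), (11, 4), (11, 5), (11, 6), (11, 7), (13, 4), (13, 5), (13, 6), (13, 7), (18, 4), (18, 5), (18, 6), (18, 7), (20, 4), (20, 5), (20, 6), (20, 7), (21, 4), (21, 5), (21, 6), (21, 7), (26, 4), (26, 5), (26, 6), (26, 7), (27, 4), (27, 5), (27, 6), (27, 7), (29, 4), (29, 5), (29, 6), (29, 7)]
Unfold 5 (reflect across v@4): 96 holes -> [(2, 0), (2, 1), (2, 2), (2, 3), (2, 4), (2, 5), (2, 6), (2, 7), (4, 0), (4, 1), (4, 2), (4, 3), (4, 4), (4, 5), (4, 6), (4, 7), (5, 0), (5, 1), (5, 2), (5, 3), (5, 4), (5, 5), (5, 6), (5, 7), (10, 0), (10, 1), (10, 2), (10, 3), (10, 4), (10, 5), (10, 6), (10, 7), (11, 0), (11, 1), (11, 2), (11, 3), (11, 4), (11, 5), (11, 6), (11, 7), (13, 0), (13, 1), (13, 2), (13, 3), (13, 4), (13, 5), (13, 6), (13, 7), (18, 0), (18, 1), (18, 2), (18, 3), (18, 4), (18, 5), (18, 6), (18, 7), (20, 0), (20, 1), (20, 2), (20, 3), (20, 4), (20, 5), (20, 6), (20, 7), (21, 0), (21, 1), (21, 2), (21, 3), (21, 4), (21, 5), (21, 6), (21, 7), (26, 0), (26, 1), (26, 2), (26, 3), (26, 4), (26, 5), (26, 6), (26, 7), (27, 0), (27, 1), (27, 2), (27, 3), (27, 4), (27, 5), (27, 6), (27, 7), (29, 0), (29, 1), (29, 2), (29, 3), (29, 4), (29, 5), (29, 6), (29, 7)]
Holes: [(2, 0), (2, 1), (2, 2), (2, 3), (2, 4), (2, 5), (2, 6), (2, 7), (4, 0), (4, 1), (4, 2), (4, 3), (4, 4), (4, 5), (4, 6), (4, 7), (5, 0), (5, 1), (5, 2), (5, 3), (5, 4), (5, 5), (5, 6), (5, 7), (10, 0), (10, 1), (10, 2), (10, 3), (10, 4), (10, 5), (10, 6), (10, 7), (11, 0), (11, 1), (11, 2), (11, 3), (11, 4), (11, 5), (11, 6), (11, 7), (13, 0), (13, 1), (13, 2), (13, 3), (13, 4), (13, 5), (13, 6), (13, 7), (18, 0), (18, 1), (18, 2), (18, 3), (18, 4), (18, 5), (18, 6), (18, 7), (20, 0), (20, 1), (20, 2), (20, 3), (20, 4), (20, 5), (20, 6), (20, 7), (21, 0), (21, 1), (21, 2), (21, 3), (21, 4), (21, 5), (21, 6), (21, 7), (26, 0), (26, 1), (26, 2), (26, 3), (26, 4), (26, 5), (26, 6), (26, 7), (27, 0), (27, 1), (27, 2), (27, 3), (27, 4), (27, 5), (27, 6), (27, 7), (29, 0), (29, 1), (29, 2), (29, 3), (29, 4), (29, 5), (29, 6), (29, 7)]

Answer: no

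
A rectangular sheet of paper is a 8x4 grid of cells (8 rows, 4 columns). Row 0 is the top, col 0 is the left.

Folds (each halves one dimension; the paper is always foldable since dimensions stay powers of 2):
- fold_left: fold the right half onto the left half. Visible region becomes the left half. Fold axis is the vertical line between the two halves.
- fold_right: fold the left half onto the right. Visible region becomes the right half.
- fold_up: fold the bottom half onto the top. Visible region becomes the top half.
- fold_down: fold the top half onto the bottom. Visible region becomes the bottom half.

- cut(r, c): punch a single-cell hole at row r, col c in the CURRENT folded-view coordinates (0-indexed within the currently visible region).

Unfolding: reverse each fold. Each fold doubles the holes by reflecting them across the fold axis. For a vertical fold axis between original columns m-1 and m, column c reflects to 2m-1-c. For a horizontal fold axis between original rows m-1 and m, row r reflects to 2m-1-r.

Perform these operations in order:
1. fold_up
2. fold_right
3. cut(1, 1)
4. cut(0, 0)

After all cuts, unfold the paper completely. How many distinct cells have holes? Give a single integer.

Op 1 fold_up: fold axis h@4; visible region now rows[0,4) x cols[0,4) = 4x4
Op 2 fold_right: fold axis v@2; visible region now rows[0,4) x cols[2,4) = 4x2
Op 3 cut(1, 1): punch at orig (1,3); cuts so far [(1, 3)]; region rows[0,4) x cols[2,4) = 4x2
Op 4 cut(0, 0): punch at orig (0,2); cuts so far [(0, 2), (1, 3)]; region rows[0,4) x cols[2,4) = 4x2
Unfold 1 (reflect across v@2): 4 holes -> [(0, 1), (0, 2), (1, 0), (1, 3)]
Unfold 2 (reflect across h@4): 8 holes -> [(0, 1), (0, 2), (1, 0), (1, 3), (6, 0), (6, 3), (7, 1), (7, 2)]

Answer: 8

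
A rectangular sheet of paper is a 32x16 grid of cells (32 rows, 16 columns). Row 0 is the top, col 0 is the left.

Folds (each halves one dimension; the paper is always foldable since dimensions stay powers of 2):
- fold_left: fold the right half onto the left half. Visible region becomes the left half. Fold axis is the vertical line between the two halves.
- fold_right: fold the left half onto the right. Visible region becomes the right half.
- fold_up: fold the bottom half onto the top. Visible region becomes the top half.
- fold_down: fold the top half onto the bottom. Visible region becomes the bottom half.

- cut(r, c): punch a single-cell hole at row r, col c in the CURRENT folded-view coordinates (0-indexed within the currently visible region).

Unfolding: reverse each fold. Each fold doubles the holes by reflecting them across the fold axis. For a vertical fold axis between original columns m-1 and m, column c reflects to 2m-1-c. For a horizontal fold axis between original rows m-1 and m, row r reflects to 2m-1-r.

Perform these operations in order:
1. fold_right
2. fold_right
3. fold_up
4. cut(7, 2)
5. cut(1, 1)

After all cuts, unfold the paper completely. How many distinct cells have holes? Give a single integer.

Op 1 fold_right: fold axis v@8; visible region now rows[0,32) x cols[8,16) = 32x8
Op 2 fold_right: fold axis v@12; visible region now rows[0,32) x cols[12,16) = 32x4
Op 3 fold_up: fold axis h@16; visible region now rows[0,16) x cols[12,16) = 16x4
Op 4 cut(7, 2): punch at orig (7,14); cuts so far [(7, 14)]; region rows[0,16) x cols[12,16) = 16x4
Op 5 cut(1, 1): punch at orig (1,13); cuts so far [(1, 13), (7, 14)]; region rows[0,16) x cols[12,16) = 16x4
Unfold 1 (reflect across h@16): 4 holes -> [(1, 13), (7, 14), (24, 14), (30, 13)]
Unfold 2 (reflect across v@12): 8 holes -> [(1, 10), (1, 13), (7, 9), (7, 14), (24, 9), (24, 14), (30, 10), (30, 13)]
Unfold 3 (reflect across v@8): 16 holes -> [(1, 2), (1, 5), (1, 10), (1, 13), (7, 1), (7, 6), (7, 9), (7, 14), (24, 1), (24, 6), (24, 9), (24, 14), (30, 2), (30, 5), (30, 10), (30, 13)]

Answer: 16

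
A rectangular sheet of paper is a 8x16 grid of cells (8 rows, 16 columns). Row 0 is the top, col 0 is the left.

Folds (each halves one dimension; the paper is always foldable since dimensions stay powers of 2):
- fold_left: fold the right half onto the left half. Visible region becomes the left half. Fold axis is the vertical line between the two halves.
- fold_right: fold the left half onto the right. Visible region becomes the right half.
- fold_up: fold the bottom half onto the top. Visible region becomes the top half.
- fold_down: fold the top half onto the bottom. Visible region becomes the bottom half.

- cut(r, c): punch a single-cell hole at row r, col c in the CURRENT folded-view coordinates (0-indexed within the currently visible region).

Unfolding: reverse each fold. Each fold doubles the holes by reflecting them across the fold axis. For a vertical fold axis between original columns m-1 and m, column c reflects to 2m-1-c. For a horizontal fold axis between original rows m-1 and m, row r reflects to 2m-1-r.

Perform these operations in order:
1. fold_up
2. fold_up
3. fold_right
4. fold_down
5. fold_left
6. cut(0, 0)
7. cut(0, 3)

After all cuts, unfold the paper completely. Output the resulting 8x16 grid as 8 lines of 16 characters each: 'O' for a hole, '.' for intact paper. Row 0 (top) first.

Op 1 fold_up: fold axis h@4; visible region now rows[0,4) x cols[0,16) = 4x16
Op 2 fold_up: fold axis h@2; visible region now rows[0,2) x cols[0,16) = 2x16
Op 3 fold_right: fold axis v@8; visible region now rows[0,2) x cols[8,16) = 2x8
Op 4 fold_down: fold axis h@1; visible region now rows[1,2) x cols[8,16) = 1x8
Op 5 fold_left: fold axis v@12; visible region now rows[1,2) x cols[8,12) = 1x4
Op 6 cut(0, 0): punch at orig (1,8); cuts so far [(1, 8)]; region rows[1,2) x cols[8,12) = 1x4
Op 7 cut(0, 3): punch at orig (1,11); cuts so far [(1, 8), (1, 11)]; region rows[1,2) x cols[8,12) = 1x4
Unfold 1 (reflect across v@12): 4 holes -> [(1, 8), (1, 11), (1, 12), (1, 15)]
Unfold 2 (reflect across h@1): 8 holes -> [(0, 8), (0, 11), (0, 12), (0, 15), (1, 8), (1, 11), (1, 12), (1, 15)]
Unfold 3 (reflect across v@8): 16 holes -> [(0, 0), (0, 3), (0, 4), (0, 7), (0, 8), (0, 11), (0, 12), (0, 15), (1, 0), (1, 3), (1, 4), (1, 7), (1, 8), (1, 11), (1, 12), (1, 15)]
Unfold 4 (reflect across h@2): 32 holes -> [(0, 0), (0, 3), (0, 4), (0, 7), (0, 8), (0, 11), (0, 12), (0, 15), (1, 0), (1, 3), (1, 4), (1, 7), (1, 8), (1, 11), (1, 12), (1, 15), (2, 0), (2, 3), (2, 4), (2, 7), (2, 8), (2, 11), (2, 12), (2, 15), (3, 0), (3, 3), (3, 4), (3, 7), (3, 8), (3, 11), (3, 12), (3, 15)]
Unfold 5 (reflect across h@4): 64 holes -> [(0, 0), (0, 3), (0, 4), (0, 7), (0, 8), (0, 11), (0, 12), (0, 15), (1, 0), (1, 3), (1, 4), (1, 7), (1, 8), (1, 11), (1, 12), (1, 15), (2, 0), (2, 3), (2, 4), (2, 7), (2, 8), (2, 11), (2, 12), (2, 15), (3, 0), (3, 3), (3, 4), (3, 7), (3, 8), (3, 11), (3, 12), (3, 15), (4, 0), (4, 3), (4, 4), (4, 7), (4, 8), (4, 11), (4, 12), (4, 15), (5, 0), (5, 3), (5, 4), (5, 7), (5, 8), (5, 11), (5, 12), (5, 15), (6, 0), (6, 3), (6, 4), (6, 7), (6, 8), (6, 11), (6, 12), (6, 15), (7, 0), (7, 3), (7, 4), (7, 7), (7, 8), (7, 11), (7, 12), (7, 15)]

Answer: O..OO..OO..OO..O
O..OO..OO..OO..O
O..OO..OO..OO..O
O..OO..OO..OO..O
O..OO..OO..OO..O
O..OO..OO..OO..O
O..OO..OO..OO..O
O..OO..OO..OO..O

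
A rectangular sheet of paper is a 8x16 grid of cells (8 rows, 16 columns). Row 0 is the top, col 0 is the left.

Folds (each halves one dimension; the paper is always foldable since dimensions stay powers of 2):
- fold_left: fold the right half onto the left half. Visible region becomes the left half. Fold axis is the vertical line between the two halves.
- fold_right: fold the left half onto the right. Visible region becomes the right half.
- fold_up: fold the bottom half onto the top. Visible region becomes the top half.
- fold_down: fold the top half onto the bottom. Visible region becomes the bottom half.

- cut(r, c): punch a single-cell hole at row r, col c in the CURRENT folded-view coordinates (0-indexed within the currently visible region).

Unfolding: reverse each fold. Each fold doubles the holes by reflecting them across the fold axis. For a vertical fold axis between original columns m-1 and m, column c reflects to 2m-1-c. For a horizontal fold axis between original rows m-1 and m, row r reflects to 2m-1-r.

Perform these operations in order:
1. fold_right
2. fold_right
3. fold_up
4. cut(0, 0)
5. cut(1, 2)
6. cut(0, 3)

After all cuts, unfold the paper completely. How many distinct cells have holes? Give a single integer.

Answer: 24

Derivation:
Op 1 fold_right: fold axis v@8; visible region now rows[0,8) x cols[8,16) = 8x8
Op 2 fold_right: fold axis v@12; visible region now rows[0,8) x cols[12,16) = 8x4
Op 3 fold_up: fold axis h@4; visible region now rows[0,4) x cols[12,16) = 4x4
Op 4 cut(0, 0): punch at orig (0,12); cuts so far [(0, 12)]; region rows[0,4) x cols[12,16) = 4x4
Op 5 cut(1, 2): punch at orig (1,14); cuts so far [(0, 12), (1, 14)]; region rows[0,4) x cols[12,16) = 4x4
Op 6 cut(0, 3): punch at orig (0,15); cuts so far [(0, 12), (0, 15), (1, 14)]; region rows[0,4) x cols[12,16) = 4x4
Unfold 1 (reflect across h@4): 6 holes -> [(0, 12), (0, 15), (1, 14), (6, 14), (7, 12), (7, 15)]
Unfold 2 (reflect across v@12): 12 holes -> [(0, 8), (0, 11), (0, 12), (0, 15), (1, 9), (1, 14), (6, 9), (6, 14), (7, 8), (7, 11), (7, 12), (7, 15)]
Unfold 3 (reflect across v@8): 24 holes -> [(0, 0), (0, 3), (0, 4), (0, 7), (0, 8), (0, 11), (0, 12), (0, 15), (1, 1), (1, 6), (1, 9), (1, 14), (6, 1), (6, 6), (6, 9), (6, 14), (7, 0), (7, 3), (7, 4), (7, 7), (7, 8), (7, 11), (7, 12), (7, 15)]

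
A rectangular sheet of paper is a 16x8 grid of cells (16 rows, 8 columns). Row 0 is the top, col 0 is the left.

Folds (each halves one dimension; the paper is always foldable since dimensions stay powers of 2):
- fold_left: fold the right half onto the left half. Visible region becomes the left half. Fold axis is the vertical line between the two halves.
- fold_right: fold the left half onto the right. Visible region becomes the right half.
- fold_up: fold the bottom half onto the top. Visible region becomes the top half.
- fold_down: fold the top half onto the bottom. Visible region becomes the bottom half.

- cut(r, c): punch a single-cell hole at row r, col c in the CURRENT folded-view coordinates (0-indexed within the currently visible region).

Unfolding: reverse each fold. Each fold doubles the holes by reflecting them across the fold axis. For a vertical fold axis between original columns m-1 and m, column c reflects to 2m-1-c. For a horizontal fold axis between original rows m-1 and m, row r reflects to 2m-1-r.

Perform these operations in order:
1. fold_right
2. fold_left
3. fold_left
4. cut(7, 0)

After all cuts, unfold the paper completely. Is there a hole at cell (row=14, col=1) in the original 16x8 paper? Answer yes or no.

Answer: no

Derivation:
Op 1 fold_right: fold axis v@4; visible region now rows[0,16) x cols[4,8) = 16x4
Op 2 fold_left: fold axis v@6; visible region now rows[0,16) x cols[4,6) = 16x2
Op 3 fold_left: fold axis v@5; visible region now rows[0,16) x cols[4,5) = 16x1
Op 4 cut(7, 0): punch at orig (7,4); cuts so far [(7, 4)]; region rows[0,16) x cols[4,5) = 16x1
Unfold 1 (reflect across v@5): 2 holes -> [(7, 4), (7, 5)]
Unfold 2 (reflect across v@6): 4 holes -> [(7, 4), (7, 5), (7, 6), (7, 7)]
Unfold 3 (reflect across v@4): 8 holes -> [(7, 0), (7, 1), (7, 2), (7, 3), (7, 4), (7, 5), (7, 6), (7, 7)]
Holes: [(7, 0), (7, 1), (7, 2), (7, 3), (7, 4), (7, 5), (7, 6), (7, 7)]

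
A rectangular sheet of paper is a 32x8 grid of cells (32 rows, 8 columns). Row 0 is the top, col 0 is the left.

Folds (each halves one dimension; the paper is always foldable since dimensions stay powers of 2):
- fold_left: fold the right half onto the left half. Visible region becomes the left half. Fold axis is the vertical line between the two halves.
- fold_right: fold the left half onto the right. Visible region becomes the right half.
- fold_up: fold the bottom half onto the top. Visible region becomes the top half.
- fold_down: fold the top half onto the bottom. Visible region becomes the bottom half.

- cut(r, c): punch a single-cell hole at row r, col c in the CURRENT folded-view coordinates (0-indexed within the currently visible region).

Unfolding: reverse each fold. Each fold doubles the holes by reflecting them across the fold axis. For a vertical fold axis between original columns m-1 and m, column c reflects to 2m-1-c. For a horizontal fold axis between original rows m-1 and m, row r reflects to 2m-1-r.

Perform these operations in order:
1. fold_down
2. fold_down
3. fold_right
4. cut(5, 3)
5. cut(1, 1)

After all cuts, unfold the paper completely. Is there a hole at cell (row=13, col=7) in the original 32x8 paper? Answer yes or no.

Answer: yes

Derivation:
Op 1 fold_down: fold axis h@16; visible region now rows[16,32) x cols[0,8) = 16x8
Op 2 fold_down: fold axis h@24; visible region now rows[24,32) x cols[0,8) = 8x8
Op 3 fold_right: fold axis v@4; visible region now rows[24,32) x cols[4,8) = 8x4
Op 4 cut(5, 3): punch at orig (29,7); cuts so far [(29, 7)]; region rows[24,32) x cols[4,8) = 8x4
Op 5 cut(1, 1): punch at orig (25,5); cuts so far [(25, 5), (29, 7)]; region rows[24,32) x cols[4,8) = 8x4
Unfold 1 (reflect across v@4): 4 holes -> [(25, 2), (25, 5), (29, 0), (29, 7)]
Unfold 2 (reflect across h@24): 8 holes -> [(18, 0), (18, 7), (22, 2), (22, 5), (25, 2), (25, 5), (29, 0), (29, 7)]
Unfold 3 (reflect across h@16): 16 holes -> [(2, 0), (2, 7), (6, 2), (6, 5), (9, 2), (9, 5), (13, 0), (13, 7), (18, 0), (18, 7), (22, 2), (22, 5), (25, 2), (25, 5), (29, 0), (29, 7)]
Holes: [(2, 0), (2, 7), (6, 2), (6, 5), (9, 2), (9, 5), (13, 0), (13, 7), (18, 0), (18, 7), (22, 2), (22, 5), (25, 2), (25, 5), (29, 0), (29, 7)]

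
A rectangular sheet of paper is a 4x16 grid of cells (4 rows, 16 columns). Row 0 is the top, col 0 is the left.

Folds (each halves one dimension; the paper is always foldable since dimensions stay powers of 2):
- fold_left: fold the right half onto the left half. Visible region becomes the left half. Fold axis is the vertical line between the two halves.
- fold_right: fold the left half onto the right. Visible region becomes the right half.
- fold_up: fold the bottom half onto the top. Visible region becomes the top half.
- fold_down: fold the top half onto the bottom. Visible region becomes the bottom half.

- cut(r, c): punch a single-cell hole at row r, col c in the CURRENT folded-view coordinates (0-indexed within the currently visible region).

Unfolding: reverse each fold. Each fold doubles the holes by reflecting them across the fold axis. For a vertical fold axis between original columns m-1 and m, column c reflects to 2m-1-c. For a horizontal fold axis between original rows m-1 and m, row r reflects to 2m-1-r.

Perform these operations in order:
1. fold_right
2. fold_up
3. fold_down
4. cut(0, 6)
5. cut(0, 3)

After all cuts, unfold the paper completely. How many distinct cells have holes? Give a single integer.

Op 1 fold_right: fold axis v@8; visible region now rows[0,4) x cols[8,16) = 4x8
Op 2 fold_up: fold axis h@2; visible region now rows[0,2) x cols[8,16) = 2x8
Op 3 fold_down: fold axis h@1; visible region now rows[1,2) x cols[8,16) = 1x8
Op 4 cut(0, 6): punch at orig (1,14); cuts so far [(1, 14)]; region rows[1,2) x cols[8,16) = 1x8
Op 5 cut(0, 3): punch at orig (1,11); cuts so far [(1, 11), (1, 14)]; region rows[1,2) x cols[8,16) = 1x8
Unfold 1 (reflect across h@1): 4 holes -> [(0, 11), (0, 14), (1, 11), (1, 14)]
Unfold 2 (reflect across h@2): 8 holes -> [(0, 11), (0, 14), (1, 11), (1, 14), (2, 11), (2, 14), (3, 11), (3, 14)]
Unfold 3 (reflect across v@8): 16 holes -> [(0, 1), (0, 4), (0, 11), (0, 14), (1, 1), (1, 4), (1, 11), (1, 14), (2, 1), (2, 4), (2, 11), (2, 14), (3, 1), (3, 4), (3, 11), (3, 14)]

Answer: 16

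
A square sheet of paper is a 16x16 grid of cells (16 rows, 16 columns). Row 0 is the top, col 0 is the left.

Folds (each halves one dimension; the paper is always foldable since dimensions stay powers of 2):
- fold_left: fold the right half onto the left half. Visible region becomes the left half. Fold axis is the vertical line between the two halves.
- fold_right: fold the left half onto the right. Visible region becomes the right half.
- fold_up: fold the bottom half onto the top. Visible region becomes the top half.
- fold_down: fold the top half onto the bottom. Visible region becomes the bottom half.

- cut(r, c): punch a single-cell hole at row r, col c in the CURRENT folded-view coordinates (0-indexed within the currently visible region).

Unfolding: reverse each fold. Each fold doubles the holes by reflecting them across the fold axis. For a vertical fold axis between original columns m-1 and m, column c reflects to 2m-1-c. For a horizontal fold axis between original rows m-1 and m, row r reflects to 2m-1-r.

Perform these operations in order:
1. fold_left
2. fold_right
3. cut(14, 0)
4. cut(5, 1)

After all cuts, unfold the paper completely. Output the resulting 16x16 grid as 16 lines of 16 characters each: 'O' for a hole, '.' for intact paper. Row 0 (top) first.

Answer: ................
................
................
................
................
..O..O....O..O..
................
................
................
................
................
................
................
................
...OO......OO...
................

Derivation:
Op 1 fold_left: fold axis v@8; visible region now rows[0,16) x cols[0,8) = 16x8
Op 2 fold_right: fold axis v@4; visible region now rows[0,16) x cols[4,8) = 16x4
Op 3 cut(14, 0): punch at orig (14,4); cuts so far [(14, 4)]; region rows[0,16) x cols[4,8) = 16x4
Op 4 cut(5, 1): punch at orig (5,5); cuts so far [(5, 5), (14, 4)]; region rows[0,16) x cols[4,8) = 16x4
Unfold 1 (reflect across v@4): 4 holes -> [(5, 2), (5, 5), (14, 3), (14, 4)]
Unfold 2 (reflect across v@8): 8 holes -> [(5, 2), (5, 5), (5, 10), (5, 13), (14, 3), (14, 4), (14, 11), (14, 12)]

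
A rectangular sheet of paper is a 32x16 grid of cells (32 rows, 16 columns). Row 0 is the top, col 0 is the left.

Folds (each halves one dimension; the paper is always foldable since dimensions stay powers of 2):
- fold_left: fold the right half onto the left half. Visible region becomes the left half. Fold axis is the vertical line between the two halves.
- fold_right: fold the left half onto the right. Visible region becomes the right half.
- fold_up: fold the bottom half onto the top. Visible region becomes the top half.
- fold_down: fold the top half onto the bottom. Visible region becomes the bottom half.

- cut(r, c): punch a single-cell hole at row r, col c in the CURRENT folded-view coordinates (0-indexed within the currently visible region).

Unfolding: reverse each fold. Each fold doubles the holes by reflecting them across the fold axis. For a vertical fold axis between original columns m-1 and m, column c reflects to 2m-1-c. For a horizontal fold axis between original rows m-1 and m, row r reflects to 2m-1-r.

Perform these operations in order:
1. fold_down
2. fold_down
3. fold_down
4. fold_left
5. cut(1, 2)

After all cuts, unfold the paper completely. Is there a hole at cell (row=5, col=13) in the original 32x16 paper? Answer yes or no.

Op 1 fold_down: fold axis h@16; visible region now rows[16,32) x cols[0,16) = 16x16
Op 2 fold_down: fold axis h@24; visible region now rows[24,32) x cols[0,16) = 8x16
Op 3 fold_down: fold axis h@28; visible region now rows[28,32) x cols[0,16) = 4x16
Op 4 fold_left: fold axis v@8; visible region now rows[28,32) x cols[0,8) = 4x8
Op 5 cut(1, 2): punch at orig (29,2); cuts so far [(29, 2)]; region rows[28,32) x cols[0,8) = 4x8
Unfold 1 (reflect across v@8): 2 holes -> [(29, 2), (29, 13)]
Unfold 2 (reflect across h@28): 4 holes -> [(26, 2), (26, 13), (29, 2), (29, 13)]
Unfold 3 (reflect across h@24): 8 holes -> [(18, 2), (18, 13), (21, 2), (21, 13), (26, 2), (26, 13), (29, 2), (29, 13)]
Unfold 4 (reflect across h@16): 16 holes -> [(2, 2), (2, 13), (5, 2), (5, 13), (10, 2), (10, 13), (13, 2), (13, 13), (18, 2), (18, 13), (21, 2), (21, 13), (26, 2), (26, 13), (29, 2), (29, 13)]
Holes: [(2, 2), (2, 13), (5, 2), (5, 13), (10, 2), (10, 13), (13, 2), (13, 13), (18, 2), (18, 13), (21, 2), (21, 13), (26, 2), (26, 13), (29, 2), (29, 13)]

Answer: yes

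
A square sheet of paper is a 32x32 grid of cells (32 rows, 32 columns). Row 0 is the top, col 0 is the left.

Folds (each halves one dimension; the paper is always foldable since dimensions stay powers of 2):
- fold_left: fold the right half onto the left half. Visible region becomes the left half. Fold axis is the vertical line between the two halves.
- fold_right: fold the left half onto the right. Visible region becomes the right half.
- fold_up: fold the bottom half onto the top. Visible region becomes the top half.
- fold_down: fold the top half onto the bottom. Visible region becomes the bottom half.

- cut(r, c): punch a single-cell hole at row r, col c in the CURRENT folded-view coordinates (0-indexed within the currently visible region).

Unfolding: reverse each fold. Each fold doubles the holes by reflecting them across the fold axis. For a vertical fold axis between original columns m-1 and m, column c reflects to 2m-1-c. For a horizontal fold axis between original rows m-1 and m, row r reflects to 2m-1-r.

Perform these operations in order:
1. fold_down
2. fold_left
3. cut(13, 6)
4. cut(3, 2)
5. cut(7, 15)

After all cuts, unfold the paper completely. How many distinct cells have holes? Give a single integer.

Op 1 fold_down: fold axis h@16; visible region now rows[16,32) x cols[0,32) = 16x32
Op 2 fold_left: fold axis v@16; visible region now rows[16,32) x cols[0,16) = 16x16
Op 3 cut(13, 6): punch at orig (29,6); cuts so far [(29, 6)]; region rows[16,32) x cols[0,16) = 16x16
Op 4 cut(3, 2): punch at orig (19,2); cuts so far [(19, 2), (29, 6)]; region rows[16,32) x cols[0,16) = 16x16
Op 5 cut(7, 15): punch at orig (23,15); cuts so far [(19, 2), (23, 15), (29, 6)]; region rows[16,32) x cols[0,16) = 16x16
Unfold 1 (reflect across v@16): 6 holes -> [(19, 2), (19, 29), (23, 15), (23, 16), (29, 6), (29, 25)]
Unfold 2 (reflect across h@16): 12 holes -> [(2, 6), (2, 25), (8, 15), (8, 16), (12, 2), (12, 29), (19, 2), (19, 29), (23, 15), (23, 16), (29, 6), (29, 25)]

Answer: 12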